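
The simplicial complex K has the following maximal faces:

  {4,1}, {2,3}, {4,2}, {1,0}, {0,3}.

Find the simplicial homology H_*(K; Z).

We work with the vertex ordering 0 < 1 < 2 < 3 < 4. The simplices of K, each written with vertices in increasing order, are:

  0-simplices (5): [0], [1], [2], [3], [4]
  1-simplices (5): [0,1], [0,3], [1,4], [2,3], [2,4]

so the chain groups are C_0 ≅ Z^5, C_1 ≅ Z^5.

The boundary map ∂_1: C_1 → C_0 maps an edge to its endpoints' difference, ∂[p,q] = q − p. For instance
  ∂[2,3] = [3] − [2].
The 5×5 boundary matrix has rank 4 and Smith normal form diag(1,1,1,1).

Computing H_k = (kernel of ∂_k) / (image of ∂_{k+1}):

  H_0: rank C_0 − rank ∂_1 = 5 − 4 = 1, and the invariant factors of ∂_1 are all 1, so H_0 = Z.
  H_1: rank ker ∂_1 − rank ∂_2 = (5 − 4) − 0 = 1, and there is no ∂_2, so H_1 = Z.

(K is a triangulation of the circle S^1.)

H_0 = Z,  H_1 = Z.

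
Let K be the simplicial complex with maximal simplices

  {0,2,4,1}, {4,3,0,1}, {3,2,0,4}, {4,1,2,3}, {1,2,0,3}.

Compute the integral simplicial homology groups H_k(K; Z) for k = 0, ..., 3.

H_0 ≅ Z,  H_1 = 0,  H_2 = 0,  H_3 ≅ Z.

We work with the vertex ordering 0 < 1 < 2 < 3 < 4. The simplices of K, each written with vertices in increasing order, are:

  0-simplices (5): [0], [1], [2], [3], [4]
  1-simplices (10): [0,1], [0,2], [0,3], [0,4], [1,2], [1,3], [1,4], [2,3], [2,4], [3,4]
  2-simplices (10): [0,1,2], [0,1,3], [0,1,4], [0,2,3], [0,2,4], [0,3,4], [1,2,3], [1,2,4], [1,3,4], [2,3,4]
  3-simplices (5): [0,1,2,3], [0,1,2,4], [0,1,3,4], [0,2,3,4], [1,2,3,4]

giving chain groups C_0 ≅ Z^5, C_1 ≅ Z^10, C_2 ≅ Z^10, C_3 ≅ Z^5.

The boundary map ∂_1: C_1 → C_0 maps an edge to its endpoints' difference, ∂[p,q] = q − p.
As a 5×10 matrix over Z this has rank 4, with invariant factors (1,1,1,1).

The boundary map ∂_2: C_2 → C_1 acts by ∂[p,q,r] = [q,r] − [p,r] + [p,q]. For instance
  ∂[0,2,3] = [2,3] − [0,3] + [0,2],
  ∂[0,1,4] = [1,4] − [0,4] + [0,1].
The resulting 10×10 matrix has rank 6, and its Smith normal form has invariant factors (1,1,1,1,1,1).

The boundary map ∂_3: C_3 → C_2 sends each 3-simplex σ to the alternating sum Σ_i (−1)^i (σ with its i-th vertex removed). For instance
  ∂[0,1,2,4] = [1,2,4] − [0,2,4] + [0,1,4] − [0,1,2],
  ∂[0,2,3,4] = [2,3,4] − [0,3,4] + [0,2,4] − [0,2,3].
The 10×5 boundary matrix has rank 4 and Smith normal form diag(1,1,1,1).

From H_k ≅ ker(∂_k) / im(∂_{k+1}) we obtain:

  H_0: rank C_0 − rank ∂_1 = 5 − 4 = 1, and the invariant factors of ∂_1 are all 1, so H_0 = Z.
  H_1: rank ker ∂_1 − rank ∂_2 = (10 − 4) − 6 = 0, and the invariant factors of ∂_2 are all 1, so H_1 = 0.
  H_2: rank ker ∂_2 − rank ∂_3 = (10 − 6) − 4 = 0, and the invariant factors of ∂_3 are all 1, so H_2 = 0.
  H_3: rank ker ∂_3 − rank ∂_4 = (5 − 4) − 0 = 1, and there is no ∂_4, so H_3 = Z.

(K is a triangulation of the 3-sphere S^3.)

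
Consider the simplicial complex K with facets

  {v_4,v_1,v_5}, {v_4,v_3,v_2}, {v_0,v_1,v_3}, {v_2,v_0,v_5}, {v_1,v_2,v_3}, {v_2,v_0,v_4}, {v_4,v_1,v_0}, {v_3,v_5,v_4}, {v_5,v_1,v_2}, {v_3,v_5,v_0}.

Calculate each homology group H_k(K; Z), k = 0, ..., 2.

We work with the vertex ordering v_0 < v_1 < v_2 < v_3 < v_4 < v_5. The simplices of K, each written with vertices in increasing order, are:

  0-simplices (6): [v_0], [v_1], [v_2], [v_3], [v_4], [v_5]
  1-simplices (15): (15 of them)
  2-simplices (10): [v_0,v_1,v_3], [v_0,v_1,v_4], [v_0,v_2,v_4], [v_0,v_2,v_5], [v_0,v_3,v_5], [v_1,v_2,v_3], [v_1,v_2,v_5], [v_1,v_4,v_5], [v_2,v_3,v_4], [v_3,v_4,v_5]

so the chain groups are C_0 ≅ Z^6, C_1 ≅ Z^15, C_2 ≅ Z^10.

∂_1: C_1 → C_0 sends each edge [p,q] (with p < q) to q − p. For instance
  ∂[v_2,v_4] = [v_4] − [v_2].
The resulting 6×15 matrix has rank 5, and its Smith normal form has invariant factors (1,1,1,1,1).

The boundary map ∂_2: C_2 → C_1 maps a triangle to the signed sum of its edges. For instance
  ∂[v_0,v_1,v_4] = [v_1,v_4] − [v_0,v_4] + [v_0,v_1],
  ∂[v_1,v_4,v_5] = [v_4,v_5] − [v_1,v_5] + [v_1,v_4].
As a 15×10 matrix over Z this has rank 10, with invariant factors (1,1,1,1,1,1,1,1,1,2).

Reading off H_k = ker ∂_k / im ∂_{k+1}:

  H_0: rank C_0 − rank ∂_1 = 6 − 5 = 1, and the invariant factors of ∂_1 are all 1, so H_0 ≅ Z.
  H_1: rank ker ∂_1 − rank ∂_2 = (15 − 5) − 10 = 0, and ∂_2 has invariant factor 2 > 1, so H_1 ≅ Z/2.
  H_2: rank ker ∂_2 − rank ∂_3 = (10 − 10) − 0 = 0, and there is no ∂_3, so H_2 ≅ 0.

(K is a triangulation of the real projective plane RP^2.)

H_0 = Z,  H_1 = Z/2,  H_2 = 0.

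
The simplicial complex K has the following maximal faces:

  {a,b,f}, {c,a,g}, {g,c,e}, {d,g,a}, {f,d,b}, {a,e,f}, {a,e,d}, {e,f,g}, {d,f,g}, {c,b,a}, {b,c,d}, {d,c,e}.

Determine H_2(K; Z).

H_2 ≅ 0.

Take the total order a < b < c < d < e < f < g on the vertex set. Then K (dimension 2) consists of the simplices:

  0-simplices (7): a, b, c, d, e, f, g
  1-simplices (18): ab, ac, ad, ae, af, ag, bc, bd, bf, cd, ce, cg, de, df, dg, ef, eg, fg
  2-simplices (12): abc, abf, acg, ade, adg, aef, bcd, bdf, cde, ceg, dfg, efg

so the chain groups are C_0 ≅ Z^7, C_1 ≅ Z^18, C_2 ≅ Z^12.

∂_1: C_1 → C_0 sends each edge [p,q] (with p < q) to q − p. For instance
  ∂ad = d − a.
The 7×18 boundary matrix has rank 6 and Smith normal form diag(1,1,1,1,1,1).

The boundary map ∂_2: C_2 → C_1 sends each 2-simplex [p,q,r] to [q,r] − [p,r] + [p,q]. For instance
  ∂abf = bf − af + ab,
  ∂cde = de − ce + cd.
The 18×12 boundary matrix has rank 12 and Smith normal form diag(1,1,1,1,1,1,1,1,1,1,1,2).

Reading off H_k = ker ∂_k / im ∂_{k+1}:

  H_2: rank ker ∂_2 − rank ∂_3 = (12 − 12) − 0 = 0, and there is no ∂_3, so H_2 ≅ 0.

(K is a triangulation of the real projective plane RP^2.)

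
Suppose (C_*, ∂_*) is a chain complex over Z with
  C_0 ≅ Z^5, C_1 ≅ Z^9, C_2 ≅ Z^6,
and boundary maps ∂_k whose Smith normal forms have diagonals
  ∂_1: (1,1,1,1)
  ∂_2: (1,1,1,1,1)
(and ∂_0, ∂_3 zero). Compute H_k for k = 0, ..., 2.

H_0 ≅ Z,  H_1 = 0,  H_2 ≅ Z.

H_0: b_0 = 5 − 0 − 4 = 1; torsion from ∂_1 factors > 1: none. So H_0 ≅ Z.
H_1: b_1 = 9 − 4 − 5 = 0; torsion from ∂_2 factors > 1: none. So H_1 ≅ 0.
H_2: b_2 = 6 − 5 − 0 = 1; torsion from ∂_3 factors > 1: none. So H_2 ≅ Z.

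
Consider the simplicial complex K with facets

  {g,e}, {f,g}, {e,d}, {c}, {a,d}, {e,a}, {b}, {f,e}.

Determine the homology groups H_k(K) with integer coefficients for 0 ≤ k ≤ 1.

Take the total order a < b < c < d < e < f < g on the vertex set. Then K (dimension 1) consists of the simplices:

  0-simplices (7): a, b, c, d, e, f, g
  1-simplices (6): ad, ae, de, ef, eg, fg

so the chain groups are C_0 ≅ Z^7, C_1 ≅ Z^6.

The boundary map ∂_1: C_1 → C_0 maps an edge to its endpoints' difference, ∂[p,q] = q − p. For instance
  ∂de = e − d.
This gives a 7×6 integer matrix of rank 4; reducing to Smith normal form yields diagonal entries (1,1,1,1).

Now H_k = ker ∂_k / im ∂_{k+1}, so:

  H_0: rank C_0 − rank ∂_1 = 7 − 4 = 3, and the invariant factors of ∂_1 are all 1, so H_0 ≅ Z^3.
  H_1: rank ker ∂_1 − rank ∂_2 = (6 − 4) − 0 = 2, and there is no ∂_2, so H_1 ≅ Z^2.

H_0 ≅ Z^3,  H_1 ≅ Z^2.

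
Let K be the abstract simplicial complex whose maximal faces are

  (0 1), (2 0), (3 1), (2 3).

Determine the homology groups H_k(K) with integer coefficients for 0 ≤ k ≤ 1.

Order the vertices as 0 < 1 < 2 < 3. Listing each simplex with vertices in this order, K has dimension 1 with simplices:

  0-simplices (4): [0], [1], [2], [3]
  1-simplices (4): [0,1], [0,2], [1,3], [2,3]

Hence C_0 ≅ Z^4, C_1 ≅ Z^4.

Boundary ∂_1: C_1 → C_0 maps an edge to its endpoints' difference, ∂[p,q] = q − p. For instance
  ∂[1,3] = [3] − [1].
The 4×4 boundary matrix has rank 3 and Smith normal form diag(1,1,1).

Reading off H_k = ker ∂_k / im ∂_{k+1}:

  H_0: rank C_0 − rank ∂_1 = 4 − 3 = 1, and the invariant factors of ∂_1 are all 1, so H_0 ≅ Z.
  H_1: rank ker ∂_1 − rank ∂_2 = (4 − 3) − 0 = 1, and there is no ∂_2, so H_1 ≅ Z.

(K is a triangulation of the circle S^1.)

H_0 ≅ Z,  H_1 ≅ Z.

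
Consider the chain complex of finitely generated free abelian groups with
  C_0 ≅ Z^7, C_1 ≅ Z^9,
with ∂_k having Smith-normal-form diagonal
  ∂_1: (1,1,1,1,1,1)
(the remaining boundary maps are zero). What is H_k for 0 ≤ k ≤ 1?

H_0 ≅ Z,  H_1 ≅ Z^3.

H_0: b_0 = 7 − 0 − 6 = 1; torsion from ∂_1 factors > 1: none. So H_0 ≅ Z.
H_1: b_1 = 9 − 6 − 0 = 3; torsion from ∂_2 factors > 1: none. So H_1 ≅ Z^3.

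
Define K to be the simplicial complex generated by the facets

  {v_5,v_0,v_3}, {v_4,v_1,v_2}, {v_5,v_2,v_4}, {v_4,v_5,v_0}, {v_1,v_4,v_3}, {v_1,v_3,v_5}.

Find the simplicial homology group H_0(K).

H_0 ≅ Z.

Order the vertices as v_0 < v_1 < v_2 < v_3 < v_4 < v_5. Listing each simplex with vertices in this order, K has dimension 2 with simplices:

  0-simplices (6): [v_0], [v_1], [v_2], [v_3], [v_4], [v_5]
  1-simplices (12): [v_0,v_3], [v_0,v_4], [v_0,v_5], [v_1,v_2], [v_1,v_3], [v_1,v_4], [v_1,v_5], [v_2,v_4], [v_2,v_5], [v_3,v_4], [v_3,v_5], [v_4,v_5]
  2-simplices (6): [v_0,v_3,v_5], [v_0,v_4,v_5], [v_1,v_2,v_4], [v_1,v_3,v_4], [v_1,v_3,v_5], [v_2,v_4,v_5]

so the chain groups are C_0 ≅ Z^6, C_1 ≅ Z^12, C_2 ≅ Z^6.

Boundary ∂_1: C_1 → C_0 maps an edge to its endpoints' difference, ∂[p,q] = q − p. For instance
  ∂[v_0,v_4] = [v_4] − [v_0].
The 6×12 boundary matrix has rank 5 and Smith normal form diag(1,1,1,1,1).

∂_2: C_2 → C_1 sends each 2-simplex [p,q,r] to [q,r] − [p,r] + [p,q]. For instance
  ∂[v_2,v_4,v_5] = [v_4,v_5] − [v_2,v_5] + [v_2,v_4],
  ∂[v_0,v_3,v_5] = [v_3,v_5] − [v_0,v_5] + [v_0,v_3].
The 12×6 boundary matrix has rank 6 and Smith normal form diag(1,1,1,1,1,1).

Computing H_k = (kernel of ∂_k) / (image of ∂_{k+1}):

  H_0: rank C_0 − rank ∂_1 = 6 − 5 = 1, and the invariant factors of ∂_1 are all 1, so H_0 = Z.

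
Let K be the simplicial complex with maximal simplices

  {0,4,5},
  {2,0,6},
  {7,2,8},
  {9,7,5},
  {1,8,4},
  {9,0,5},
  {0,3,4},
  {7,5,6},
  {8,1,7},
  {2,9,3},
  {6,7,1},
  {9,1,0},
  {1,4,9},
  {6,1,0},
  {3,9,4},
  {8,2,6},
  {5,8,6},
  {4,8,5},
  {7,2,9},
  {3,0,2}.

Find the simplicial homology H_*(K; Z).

H_0 = Z,  H_1 = Z ⊕ Z/2Z,  H_2 = 0.

We work with the vertex ordering 0 < 1 < 2 < 3 < 4 < 5 < 6 < 7 < 8 < 9. The simplices of K, each written with vertices in increasing order, are:

  0-simplices (10): [0], [1], [2], [3], [4], [5], [6], [7], [8], [9]
  1-simplices (30): (30 of them)
  2-simplices (20): (20 of them)

Hence C_0 ≅ Z^10, C_1 ≅ Z^30, C_2 ≅ Z^20.

Boundary ∂_1: C_1 → C_0 sends each edge [p,q] (with p < q) to q − p. For instance
  ∂[2,9] = [9] − [2].
As a 10×30 matrix over Z this has rank 9, with invariant factors (1,1,1,1,1,1,1,1,1).

Boundary ∂_2: C_2 → C_1 acts by ∂[p,q,r] = [q,r] − [p,r] + [p,q]. For instance
  ∂[2,7,9] = [7,9] − [2,9] + [2,7],
  ∂[5,7,9] = [7,9] − [5,9] + [5,7].
As a 30×20 matrix over Z this has rank 20, with invariant factors (1,1,1,1,1,1,1,1,1,1,1,1,1,1,1,1,1,1,1,2).

From H_k ≅ ker(∂_k) / im(∂_{k+1}) we obtain:

  H_0: rank C_0 − rank ∂_1 = 10 − 9 = 1, and the invariant factors of ∂_1 are all 1, so H_0 = Z.
  H_1: rank ker ∂_1 − rank ∂_2 = (30 − 9) − 20 = 1, and ∂_2 has invariant factor 2 > 1, so H_1 = Z ⊕ Z/2Z.
  H_2: rank ker ∂_2 − rank ∂_3 = (20 − 20) − 0 = 0, and there is no ∂_3, so H_2 = 0.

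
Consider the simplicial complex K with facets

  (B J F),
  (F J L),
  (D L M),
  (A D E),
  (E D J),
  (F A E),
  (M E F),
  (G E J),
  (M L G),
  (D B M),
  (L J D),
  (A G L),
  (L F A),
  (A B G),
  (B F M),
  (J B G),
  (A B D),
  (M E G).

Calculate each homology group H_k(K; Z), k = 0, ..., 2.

H_0 = Z,  H_1 = Z^2,  H_2 = Z.

Order the vertices as A < B < D < E < F < G < J < L < M. Listing each simplex with vertices in this order, K has dimension 2 with simplices:

  0-simplices (9): A, B, D, E, F, G, J, L, M
  1-simplices (27): AB, AD, AE, AF, AG, AL, BD, BF, BG, BJ, BM, DE, DJ, DL, DM, EF, EG, EJ, EM, FJ, FL, FM, GJ, GL, GM, JL, LM
  2-simplices (18): ABD, ABG, ADE, AEF, AFL, AGL, BDM, BFJ, BFM, BGJ, DEJ, DJL, DLM, EFM, EGJ, EGM, FJL, GLM

giving chain groups C_0 ≅ Z^9, C_1 ≅ Z^27, C_2 ≅ Z^18.

The boundary map ∂_1: C_1 → C_0 maps an edge to its endpoints' difference, ∂[p,q] = q − p. For instance
  ∂JL = L − J.
This gives a 9×27 integer matrix of rank 8; reducing to Smith normal form yields diagonal entries (1,1,1,1,1,1,1,1).

The boundary map ∂_2: C_2 → C_1 acts by ∂[p,q,r] = [q,r] − [p,r] + [p,q]. For instance
  ∂AFL = FL − AL + AF,
  ∂DJL = JL − DL + DJ.
The resulting 27×18 matrix has rank 17, and its Smith normal form has invariant factors (1,1,1,1,1,1,1,1,1,1,1,1,1,1,1,1,1).

From H_k ≅ ker(∂_k) / im(∂_{k+1}) we obtain:

  H_0: rank C_0 − rank ∂_1 = 9 − 8 = 1, and the invariant factors of ∂_1 are all 1, so H_0 = Z.
  H_1: rank ker ∂_1 − rank ∂_2 = (27 − 8) − 17 = 2, and the invariant factors of ∂_2 are all 1, so H_1 = Z^2.
  H_2: rank ker ∂_2 − rank ∂_3 = (18 − 17) − 0 = 1, and there is no ∂_3, so H_2 = Z.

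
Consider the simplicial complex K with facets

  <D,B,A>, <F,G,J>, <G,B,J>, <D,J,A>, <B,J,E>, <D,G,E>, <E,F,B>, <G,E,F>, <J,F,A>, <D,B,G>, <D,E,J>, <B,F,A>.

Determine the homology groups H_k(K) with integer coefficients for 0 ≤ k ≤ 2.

Order the vertices as A < B < D < E < F < G < J. Listing each simplex with vertices in this order, K has dimension 2 with simplices:

  0-simplices (7): A, B, D, E, F, G, J
  1-simplices (18): AB, AD, AF, AJ, BD, BE, BF, BG, BJ, DE, DG, DJ, EF, EG, EJ, FG, FJ, GJ
  2-simplices (12): ABD, ABF, ADJ, AFJ, BDG, BEF, BEJ, BGJ, DEG, DEJ, EFG, FGJ

Hence C_0 ≅ Z^7, C_1 ≅ Z^18, C_2 ≅ Z^12.

The boundary map ∂_1: C_1 → C_0 is given by ∂[p,q] = [q] − [p]. For instance
  ∂DJ = J − D.
This gives a 7×18 integer matrix of rank 6; reducing to Smith normal form yields diagonal entries (1,1,1,1,1,1).

∂_2: C_2 → C_1 acts by ∂[p,q,r] = [q,r] − [p,r] + [p,q]. For instance
  ∂ADJ = DJ − AJ + AD,
  ∂AFJ = FJ − AJ + AF.
The resulting 18×12 matrix has rank 12, and its Smith normal form has invariant factors (1,1,1,1,1,1,1,1,1,1,1,2).

Now H_k = ker ∂_k / im ∂_{k+1}, so:

  H_0: rank C_0 − rank ∂_1 = 7 − 6 = 1, and the invariant factors of ∂_1 are all 1, so H_0 = Z.
  H_1: rank ker ∂_1 − rank ∂_2 = (18 − 6) − 12 = 0, and ∂_2 has invariant factor 2 > 1, so H_1 = Z/2.
  H_2: rank ker ∂_2 − rank ∂_3 = (12 − 12) − 0 = 0, and there is no ∂_3, so H_2 = 0.

(K is a triangulation of the real projective plane RP^2.)

H_0 ≅ Z,  H_1 ≅ Z/2,  H_2 = 0.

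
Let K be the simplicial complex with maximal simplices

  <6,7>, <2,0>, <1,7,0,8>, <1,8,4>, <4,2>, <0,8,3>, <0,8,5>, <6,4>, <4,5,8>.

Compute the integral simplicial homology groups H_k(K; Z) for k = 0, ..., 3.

H_0 ≅ Z,  H_1 ≅ Z^2,  H_2 = 0,  H_3 = 0.

We work with the vertex ordering 0 < 1 < 2 < 3 < 4 < 5 < 6 < 7 < 8. The simplices of K, each written with vertices in increasing order, are:

  0-simplices (9): [0], [1], [2], [3], [4], [5], [6], [7], [8]
  1-simplices (17): [0,1], [0,2], [0,3], [0,5], [0,7], [0,8], [1,4], [1,7], [1,8], [2,4], [3,8], [4,5], [4,6], [4,8], [5,8], [6,7], [7,8]
  2-simplices (8): [0,1,7], [0,1,8], [0,3,8], [0,5,8], [0,7,8], [1,4,8], [1,7,8], [4,5,8]
  3-simplices (1): [0,1,7,8]

so the chain groups are C_0 ≅ Z^9, C_1 ≅ Z^17, C_2 ≅ Z^8, C_3 ≅ Z^1.

∂_1: C_1 → C_0 is given by ∂[p,q] = [q] − [p]. For instance
  ∂[0,1] = [1] − [0].
As a 9×17 matrix over Z this has rank 8, with invariant factors (1,1,1,1,1,1,1,1).

∂_2: C_2 → C_1 maps a triangle to the signed sum of its edges. For instance
  ∂[0,1,7] = [1,7] − [0,7] + [0,1],
  ∂[4,5,8] = [5,8] − [4,8] + [4,5].
The resulting 17×8 matrix has rank 7, and its Smith normal form has invariant factors (1,1,1,1,1,1,1).

∂_3: C_3 → C_2 sends each 3-simplex σ to the alternating sum Σ_i (−1)^i (σ with its i-th vertex removed). For instance
  ∂[0,1,7,8] = [1,7,8] − [0,7,8] + [0,1,8] − [0,1,7].
The 8×1 boundary matrix has rank 1 and Smith normal form diag(1).

Computing H_k = (kernel of ∂_k) / (image of ∂_{k+1}):

  H_0: rank C_0 − rank ∂_1 = 9 − 8 = 1, and the invariant factors of ∂_1 are all 1, so H_0 = Z.
  H_1: rank ker ∂_1 − rank ∂_2 = (17 − 8) − 7 = 2, and the invariant factors of ∂_2 are all 1, so H_1 = Z^2.
  H_2: rank ker ∂_2 − rank ∂_3 = (8 − 7) − 1 = 0, and the invariant factors of ∂_3 are all 1, so H_2 = 0.
  H_3: rank ker ∂_3 − rank ∂_4 = (1 − 1) − 0 = 0, and there is no ∂_4, so H_3 = 0.

As a check, the Euler characteristic is 9 − 17 + 8 − 1 = -1, which agrees with 1 − 2 + 0 − 0 = -1.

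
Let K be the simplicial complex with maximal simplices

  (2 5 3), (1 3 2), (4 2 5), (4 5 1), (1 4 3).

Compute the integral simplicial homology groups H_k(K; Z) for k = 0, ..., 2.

H_0 ≅ Z,  H_1 ≅ Z,  H_2 = 0.

K has 5 vertices, 10 edges, 5 triangles.
rank ∂_0 = 0, rank ∂_1 = 4 ⇒ b_0 = 5 − 0 − 4 = 1; all invariant factors of ∂_1 are 1 so no torsion. So H_0 ≅ Z.
rank ∂_1 = 4, rank ∂_2 = 5 ⇒ b_1 = 10 − 4 − 5 = 1; all invariant factors of ∂_2 are 1 so no torsion. So H_1 ≅ Z.
rank ∂_2 = 5, rank ∂_3 = 0 ⇒ b_2 = 5 − 5 − 0 = 0. So H_2 ≅ 0.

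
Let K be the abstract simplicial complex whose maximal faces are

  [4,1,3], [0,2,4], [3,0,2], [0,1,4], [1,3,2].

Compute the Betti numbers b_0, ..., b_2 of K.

Fix the vertex order 0 < 1 < 2 < 3 < 4 and write every simplex with vertices in increasing order. Then dim K = 2 and the simplices of K are:

  0-simplices (5): [0], [1], [2], [3], [4]
  1-simplices (10): [0,1], [0,2], [0,3], [0,4], [1,2], [1,3], [1,4], [2,3], [2,4], [3,4]
  2-simplices (5): [0,1,4], [0,2,3], [0,2,4], [1,2,3], [1,3,4]

Hence C_0 ≅ Z^5, C_1 ≅ Z^10, C_2 ≅ Z^5.

Boundary ∂_1: C_1 → C_0 sends each edge [p,q] (with p < q) to q − p. For instance
  ∂[0,1] = [1] − [0].
This gives a 5×10 integer matrix of rank 4; reducing to Smith normal form yields diagonal entries (1,1,1,1).

∂_2: C_2 → C_1 acts by ∂[p,q,r] = [q,r] − [p,r] + [p,q]. For instance
  ∂[0,2,3] = [2,3] − [0,3] + [0,2],
  ∂[1,3,4] = [3,4] − [1,4] + [1,3].
As a 10×5 matrix over Z this has rank 5, with invariant factors (1,1,1,1,1).

Now H_k = ker ∂_k / im ∂_{k+1}, so:

  H_0: rank C_0 − rank ∂_1 = 5 − 4 = 1, and the invariant factors of ∂_1 are all 1, so H_0 = Z.
  H_1: rank ker ∂_1 − rank ∂_2 = (10 − 4) − 5 = 1, and the invariant factors of ∂_2 are all 1, so H_1 = Z.
  H_2: rank ker ∂_2 − rank ∂_3 = (5 − 5) − 0 = 0, and there is no ∂_3, so H_2 = 0.

Hence the Betti numbers are b_0 = 1, b_1 = 1, b_2 = 0.

b_0 = 1, b_1 = 1, b_2 = 0.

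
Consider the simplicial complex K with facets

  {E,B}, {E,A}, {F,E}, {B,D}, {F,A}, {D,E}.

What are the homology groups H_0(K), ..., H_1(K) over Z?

H_0 ≅ Z,  H_1 ≅ Z^2.

K has 5 vertices, 6 edges.
rank ∂_0 = 0, rank ∂_1 = 4 ⇒ b_0 = 5 − 0 − 4 = 1; all invariant factors of ∂_1 are 1 so no torsion. So H_0 = Z.
rank ∂_1 = 4, rank ∂_2 = 0 ⇒ b_1 = 6 − 4 − 0 = 2. So H_1 = Z^2.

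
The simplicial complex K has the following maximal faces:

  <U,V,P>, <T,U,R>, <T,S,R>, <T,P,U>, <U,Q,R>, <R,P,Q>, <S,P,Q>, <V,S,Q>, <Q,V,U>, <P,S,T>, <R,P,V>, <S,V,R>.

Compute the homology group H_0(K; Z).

K has 7 vertices, 18 edges, 12 triangles.
rank ∂_0 = 0, rank ∂_1 = 6 ⇒ b_0 = 7 − 0 − 6 = 1; all invariant factors of ∂_1 are 1 so no torsion. So H_0 = Z.

H_0 = Z.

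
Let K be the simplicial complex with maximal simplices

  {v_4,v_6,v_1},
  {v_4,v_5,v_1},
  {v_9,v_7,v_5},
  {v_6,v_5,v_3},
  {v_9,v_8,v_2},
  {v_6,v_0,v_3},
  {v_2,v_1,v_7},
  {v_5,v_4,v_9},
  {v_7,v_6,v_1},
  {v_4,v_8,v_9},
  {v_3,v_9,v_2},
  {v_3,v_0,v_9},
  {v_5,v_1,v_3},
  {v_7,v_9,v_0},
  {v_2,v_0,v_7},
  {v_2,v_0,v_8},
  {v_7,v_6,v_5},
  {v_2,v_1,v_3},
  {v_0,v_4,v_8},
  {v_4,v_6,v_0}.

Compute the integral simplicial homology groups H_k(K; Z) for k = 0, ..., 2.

Order the vertices as v_0 < v_1 < v_2 < v_3 < v_4 < v_5 < v_6 < v_7 < v_8 < v_9. Listing each simplex with vertices in this order, K has dimension 2 with simplices:

  0-simplices (10): [v_0], [v_1], [v_2], [v_3], [v_4], [v_5], [v_6], [v_7], [v_8], [v_9]
  1-simplices (30): (30 of them)
  2-simplices (20): (20 of them)

giving chain groups C_0 ≅ Z^10, C_1 ≅ Z^30, C_2 ≅ Z^20.

The boundary map ∂_1: C_1 → C_0 is given by ∂[p,q] = [q] − [p].
As a 10×30 matrix over Z this has rank 9, with invariant factors (1,1,1,1,1,1,1,1,1).

Boundary ∂_2: C_2 → C_1 acts by ∂[p,q,r] = [q,r] − [p,r] + [p,q]. For instance
  ∂[v_4,v_8,v_9] = [v_8,v_9] − [v_4,v_9] + [v_4,v_8],
  ∂[v_2,v_3,v_9] = [v_3,v_9] − [v_2,v_9] + [v_2,v_3].
The resulting 30×20 matrix has rank 20, and its Smith normal form has invariant factors (1,1,1,1,1,1,1,1,1,1,1,1,1,1,1,1,1,1,1,2).

Now H_k = ker ∂_k / im ∂_{k+1}, so:

  H_0: rank C_0 − rank ∂_1 = 10 − 9 = 1, and the invariant factors of ∂_1 are all 1, so H_0 ≅ Z.
  H_1: rank ker ∂_1 − rank ∂_2 = (30 − 9) − 20 = 1, and ∂_2 has invariant factor 2 > 1, so H_1 ≅ Z ⊕ Z/2Z.
  H_2: rank ker ∂_2 − rank ∂_3 = (20 − 20) − 0 = 0, and there is no ∂_3, so H_2 ≅ 0.

As a check, the Euler characteristic is 10 − 30 + 20 = 0, which agrees with 1 − 1 + 0 = 0.
(K is a triangulation of the Klein bottle.)

H_0 = Z,  H_1 = Z ⊕ Z/2Z,  H_2 = 0.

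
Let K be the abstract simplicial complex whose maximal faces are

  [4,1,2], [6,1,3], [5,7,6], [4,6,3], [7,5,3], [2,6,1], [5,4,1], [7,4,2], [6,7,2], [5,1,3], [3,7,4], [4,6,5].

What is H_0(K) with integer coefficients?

Take the total order 1 < 2 < 3 < 4 < 5 < 6 < 7 on the vertex set. Then K (dimension 2) consists of the simplices:

  0-simplices (7): [1], [2], [3], [4], [5], [6], [7]
  1-simplices (18): [1,2], [1,3], [1,4], [1,5], [1,6], [2,4], [2,6], [2,7], [3,4], [3,5], [3,6], [3,7], [4,5], [4,6], [4,7], [5,6], [5,7], [6,7]
  2-simplices (12): [1,2,4], [1,2,6], [1,3,5], [1,3,6], [1,4,5], [2,4,7], [2,6,7], [3,4,6], [3,4,7], [3,5,7], [4,5,6], [5,6,7]

so the chain groups are C_0 ≅ Z^7, C_1 ≅ Z^18, C_2 ≅ Z^12.

Boundary ∂_1: C_1 → C_0 sends each edge [p,q] (with p < q) to q − p.
The 7×18 boundary matrix has rank 6 and Smith normal form diag(1,1,1,1,1,1).

The boundary map ∂_2: C_2 → C_1 maps a triangle to the signed sum of its edges. For instance
  ∂[2,6,7] = [6,7] − [2,7] + [2,6],
  ∂[3,4,6] = [4,6] − [3,6] + [3,4].
The 18×12 boundary matrix has rank 12 and Smith normal form diag(1,1,1,1,1,1,1,1,1,1,1,2).

From H_k ≅ ker(∂_k) / im(∂_{k+1}) we obtain:

  H_0: rank C_0 − rank ∂_1 = 7 − 6 = 1, and the invariant factors of ∂_1 are all 1, so H_0 = Z.

(K is a triangulation of the real projective plane RP^2.)

H_0 ≅ Z.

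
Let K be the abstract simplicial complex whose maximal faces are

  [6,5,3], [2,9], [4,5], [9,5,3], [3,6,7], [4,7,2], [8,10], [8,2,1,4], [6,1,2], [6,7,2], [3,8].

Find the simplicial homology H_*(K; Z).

We work with the vertex ordering 1 < 2 < 3 < 4 < 5 < 6 < 7 < 8 < 9 < 10. The simplices of K, each written with vertices in increasing order, are:

  0-simplices (10): [1], [2], [3], [4], [5], [6], [7], [8], [9], [10]
  1-simplices (21): [1,2], [1,4], [1,6], [1,8], [2,4], [2,6], [2,7], [2,8], [2,9], [3,5], [3,6], [3,7], [3,8], [3,9], [4,5], [4,7], [4,8], [5,6], [5,9], [6,7], [8,10]
  2-simplices (10): [1,2,4], [1,2,6], [1,2,8], [1,4,8], [2,4,7], [2,4,8], [2,6,7], [3,5,6], [3,5,9], [3,6,7]
  3-simplices (1): [1,2,4,8]

giving chain groups C_0 ≅ Z^10, C_1 ≅ Z^21, C_2 ≅ Z^10, C_3 ≅ Z^1.

Boundary ∂_1: C_1 → C_0 is given by ∂[p,q] = [q] − [p].
The 10×21 boundary matrix has rank 9 and Smith normal form diag(1,1,1,1,1,1,1,1,1).

∂_2: C_2 → C_1 acts by ∂[p,q,r] = [q,r] − [p,r] + [p,q]. For instance
  ∂[2,4,7] = [4,7] − [2,7] + [2,4],
  ∂[1,2,6] = [2,6] − [1,6] + [1,2].
The 21×10 boundary matrix has rank 9 and Smith normal form diag(1,1,1,1,1,1,1,1,1).

Boundary ∂_3: C_3 → C_2 sends each 3-simplex σ to the alternating sum Σ_i (−1)^i (σ with its i-th vertex removed). For instance
  ∂[1,2,4,8] = [2,4,8] − [1,4,8] + [1,2,8] − [1,2,4].
The 10×1 boundary matrix has rank 1 and Smith normal form diag(1).

From H_k ≅ ker(∂_k) / im(∂_{k+1}) we obtain:

  H_0: rank C_0 − rank ∂_1 = 10 − 9 = 1, and the invariant factors of ∂_1 are all 1, so H_0 = Z.
  H_1: rank ker ∂_1 − rank ∂_2 = (21 − 9) − 9 = 3, and the invariant factors of ∂_2 are all 1, so H_1 = Z^3.
  H_2: rank ker ∂_2 − rank ∂_3 = (10 − 9) − 1 = 0, and the invariant factors of ∂_3 are all 1, so H_2 = 0.
  H_3: rank ker ∂_3 − rank ∂_4 = (1 − 1) − 0 = 0, and there is no ∂_4, so H_3 = 0.

H_0 ≅ Z,  H_1 ≅ Z^3,  H_2 = 0,  H_3 = 0.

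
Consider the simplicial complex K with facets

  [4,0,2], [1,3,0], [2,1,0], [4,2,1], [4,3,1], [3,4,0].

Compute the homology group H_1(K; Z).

Order the vertices as 0 < 1 < 2 < 3 < 4. Listing each simplex with vertices in this order, K has dimension 2 with simplices:

  0-simplices (5): [0], [1], [2], [3], [4]
  1-simplices (9): [0,1], [0,2], [0,3], [0,4], [1,2], [1,3], [1,4], [2,4], [3,4]
  2-simplices (6): [0,1,2], [0,1,3], [0,2,4], [0,3,4], [1,2,4], [1,3,4]

giving chain groups C_0 ≅ Z^5, C_1 ≅ Z^9, C_2 ≅ Z^6.

Boundary ∂_1: C_1 → C_0 maps an edge to its endpoints' difference, ∂[p,q] = q − p.
The 5×9 boundary matrix has rank 4 and Smith normal form diag(1,1,1,1).

The boundary map ∂_2: C_2 → C_1 acts by ∂[p,q,r] = [q,r] − [p,r] + [p,q]. For instance
  ∂[1,3,4] = [3,4] − [1,4] + [1,3],
  ∂[0,3,4] = [3,4] − [0,4] + [0,3].
The 9×6 boundary matrix has rank 5 and Smith normal form diag(1,1,1,1,1).

Now H_k = ker ∂_k / im ∂_{k+1}, so:

  H_1: rank ker ∂_1 − rank ∂_2 = (9 − 4) − 5 = 0, and the invariant factors of ∂_2 are all 1, so H_1 ≅ 0.

H_1 = 0.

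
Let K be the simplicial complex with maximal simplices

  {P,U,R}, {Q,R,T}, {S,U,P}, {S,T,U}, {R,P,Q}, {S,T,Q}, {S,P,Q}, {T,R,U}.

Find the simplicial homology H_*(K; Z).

H_0 ≅ Z,  H_1 = 0,  H_2 ≅ Z.

Order the vertices as P < Q < R < S < T < U. Listing each simplex with vertices in this order, K has dimension 2 with simplices:

  0-simplices (6): P, Q, R, S, T, U
  1-simplices (12): PQ, PR, PS, PU, QR, QS, QT, RT, RU, ST, SU, TU
  2-simplices (8): PQR, PQS, PRU, PSU, QRT, QST, RTU, STU

so the chain groups are C_0 ≅ Z^6, C_1 ≅ Z^12, C_2 ≅ Z^8.

∂_1: C_1 → C_0 sends each edge [p,q] (with p < q) to q − p. For instance
  ∂QS = S − Q.
This gives a 6×12 integer matrix of rank 5; reducing to Smith normal form yields diagonal entries (1,1,1,1,1).

Boundary ∂_2: C_2 → C_1 maps a triangle to the signed sum of its edges. For instance
  ∂RTU = TU − RU + RT,
  ∂PQS = QS − PS + PQ.
The resulting 12×8 matrix has rank 7, and its Smith normal form has invariant factors (1,1,1,1,1,1,1).

Reading off H_k = ker ∂_k / im ∂_{k+1}:

  H_0: rank C_0 − rank ∂_1 = 6 − 5 = 1, and the invariant factors of ∂_1 are all 1, so H_0 ≅ Z.
  H_1: rank ker ∂_1 − rank ∂_2 = (12 − 5) − 7 = 0, and the invariant factors of ∂_2 are all 1, so H_1 ≅ 0.
  H_2: rank ker ∂_2 − rank ∂_3 = (8 − 7) − 0 = 1, and there is no ∂_3, so H_2 ≅ Z.

(K is a triangulation of the 2-sphere S^2.)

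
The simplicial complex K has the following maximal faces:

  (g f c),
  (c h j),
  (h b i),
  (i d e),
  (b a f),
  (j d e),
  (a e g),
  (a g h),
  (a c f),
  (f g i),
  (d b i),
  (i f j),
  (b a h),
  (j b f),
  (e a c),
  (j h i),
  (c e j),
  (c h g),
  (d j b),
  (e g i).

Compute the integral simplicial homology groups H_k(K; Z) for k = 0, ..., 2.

H_0 ≅ Z,  H_1 ≅ Z ⊕ Z/2Z,  H_2 = 0.

Take the total order a < b < c < d < e < f < g < h < i < j on the vertex set. Then K (dimension 2) consists of the simplices:

  0-simplices (10): a, b, c, d, e, f, g, h, i, j
  1-simplices (30): ab, ac, ae, af, ag, ah, bd, bf, bh, bi, bj, ce, cf, cg, ch, cj, de, di, dj, eg, ei, ej, fg, fi, fj, gh, gi, hi, hj, ij
  2-simplices (20): abf, abh, ace, acf, aeg, agh, bdi, bdj, bfj, bhi, cej, cfg, cgh, chj, dei, dej, egi, fgi, fij, hij

Hence C_0 ≅ Z^10, C_1 ≅ Z^30, C_2 ≅ Z^20.

Boundary ∂_1: C_1 → C_0 sends each edge [p,q] (with p < q) to q − p.
This gives a 10×30 integer matrix of rank 9; reducing to Smith normal form yields diagonal entries (1,1,1,1,1,1,1,1,1).

∂_2: C_2 → C_1 acts by ∂[p,q,r] = [q,r] − [p,r] + [p,q]. For instance
  ∂cfg = fg − cg + cf,
  ∂acf = cf − af + ac.
The resulting 30×20 matrix has rank 20, and its Smith normal form has invariant factors (1,1,1,1,1,1,1,1,1,1,1,1,1,1,1,1,1,1,1,2).

Reading off H_k = ker ∂_k / im ∂_{k+1}:

  H_0: rank C_0 − rank ∂_1 = 10 − 9 = 1, and the invariant factors of ∂_1 are all 1, so H_0 ≅ Z.
  H_1: rank ker ∂_1 − rank ∂_2 = (30 − 9) − 20 = 1, and ∂_2 has invariant factor 2 > 1, so H_1 ≅ Z ⊕ Z/2Z.
  H_2: rank ker ∂_2 − rank ∂_3 = (20 − 20) − 0 = 0, and there is no ∂_3, so H_2 ≅ 0.

As a check, the Euler characteristic is 10 − 30 + 20 = 0, which agrees with 1 − 1 + 0 = 0.
(K is a triangulation of the Klein bottle.)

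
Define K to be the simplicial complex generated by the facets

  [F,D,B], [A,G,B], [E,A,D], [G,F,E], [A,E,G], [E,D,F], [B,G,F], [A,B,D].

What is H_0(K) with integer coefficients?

H_0 ≅ Z.

We work with the vertex ordering A < B < D < E < F < G. The simplices of K, each written with vertices in increasing order, are:

  0-simplices (6): A, B, D, E, F, G
  1-simplices (12): AB, AD, AE, AG, BD, BF, BG, DE, DF, EF, EG, FG
  2-simplices (8): ABD, ABG, ADE, AEG, BDF, BFG, DEF, EFG

Hence C_0 ≅ Z^6, C_1 ≅ Z^12, C_2 ≅ Z^8.

Boundary ∂_1: C_1 → C_0 maps an edge to its endpoints' difference, ∂[p,q] = q − p. For instance
  ∂AE = E − A.
This gives a 6×12 integer matrix of rank 5; reducing to Smith normal form yields diagonal entries (1,1,1,1,1).

Boundary ∂_2: C_2 → C_1 acts by ∂[p,q,r] = [q,r] − [p,r] + [p,q]. For instance
  ∂EFG = FG − EG + EF,
  ∂ADE = DE − AE + AD.
The 12×8 boundary matrix has rank 7 and Smith normal form diag(1,1,1,1,1,1,1).

Computing H_k = (kernel of ∂_k) / (image of ∂_{k+1}):

  H_0: rank C_0 − rank ∂_1 = 6 − 5 = 1, and the invariant factors of ∂_1 are all 1, so H_0 = Z.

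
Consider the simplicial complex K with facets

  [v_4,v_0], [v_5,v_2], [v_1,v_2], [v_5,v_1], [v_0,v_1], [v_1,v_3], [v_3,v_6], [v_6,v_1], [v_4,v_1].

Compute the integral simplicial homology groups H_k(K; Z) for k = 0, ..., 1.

H_0 ≅ Z,  H_1 ≅ Z^3.

Fix the vertex order v_0 < v_1 < v_2 < v_3 < v_4 < v_5 < v_6 and write every simplex with vertices in increasing order. Then dim K = 1 and the simplices of K are:

  0-simplices (7): [v_0], [v_1], [v_2], [v_3], [v_4], [v_5], [v_6]
  1-simplices (9): [v_0,v_1], [v_0,v_4], [v_1,v_2], [v_1,v_3], [v_1,v_4], [v_1,v_5], [v_1,v_6], [v_2,v_5], [v_3,v_6]

so the chain groups are C_0 ≅ Z^7, C_1 ≅ Z^9.

Boundary ∂_1: C_1 → C_0 is given by ∂[p,q] = [q] − [p]. For instance
  ∂[v_1,v_5] = [v_5] − [v_1].
This gives a 7×9 integer matrix of rank 6; reducing to Smith normal form yields diagonal entries (1,1,1,1,1,1).

Now H_k = ker ∂_k / im ∂_{k+1}, so:

  H_0: rank C_0 − rank ∂_1 = 7 − 6 = 1, and the invariant factors of ∂_1 are all 1, so H_0 = Z.
  H_1: rank ker ∂_1 − rank ∂_2 = (9 − 6) − 0 = 3, and there is no ∂_2, so H_1 = Z^3.

As a check, the Euler characteristic is 7 − 9 = -2, which agrees with 1 − 3 = -2.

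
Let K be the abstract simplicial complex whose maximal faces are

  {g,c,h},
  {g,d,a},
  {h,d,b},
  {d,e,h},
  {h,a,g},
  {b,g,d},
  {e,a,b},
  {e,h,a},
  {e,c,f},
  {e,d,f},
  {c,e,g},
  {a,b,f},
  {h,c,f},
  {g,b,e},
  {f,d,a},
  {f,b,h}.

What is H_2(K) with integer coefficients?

H_2 ≅ Z.

We work with the vertex ordering a < b < c < d < e < f < g < h. The simplices of K, each written with vertices in increasing order, are:

  0-simplices (8): a, b, c, d, e, f, g, h
  1-simplices (24): ab, ad, ae, af, ag, ah, bd, be, bf, bg, bh, ce, cf, cg, ch, de, df, dg, dh, ef, eg, eh, fh, gh
  2-simplices (16): abe, abf, adf, adg, aeh, agh, bdg, bdh, beg, bfh, cef, ceg, cfh, cgh, def, deh

Hence C_0 ≅ Z^8, C_1 ≅ Z^24, C_2 ≅ Z^16.

∂_1: C_1 → C_0 sends each edge [p,q] (with p < q) to q − p. For instance
  ∂bh = h − b.
The 8×24 boundary matrix has rank 7 and Smith normal form diag(1,1,1,1,1,1,1).

∂_2: C_2 → C_1 acts by ∂[p,q,r] = [q,r] − [p,r] + [p,q]. For instance
  ∂bfh = fh − bh + bf,
  ∂cfh = fh − ch + cf.
As a 24×16 matrix over Z this has rank 15, with invariant factors (1,1,1,1,1,1,1,1,1,1,1,1,1,1,1).

Now H_k = ker ∂_k / im ∂_{k+1}, so:

  H_2: rank ker ∂_2 − rank ∂_3 = (16 − 15) − 0 = 1, and there is no ∂_3, so H_2 = Z.

(K is a triangulation of the torus T^2.)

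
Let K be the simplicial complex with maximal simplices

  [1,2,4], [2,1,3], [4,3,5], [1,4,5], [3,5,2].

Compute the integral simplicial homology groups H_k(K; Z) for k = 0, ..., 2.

Order the vertices as 1 < 2 < 3 < 4 < 5. Listing each simplex with vertices in this order, K has dimension 2 with simplices:

  0-simplices (5): [1], [2], [3], [4], [5]
  1-simplices (10): [1,2], [1,3], [1,4], [1,5], [2,3], [2,4], [2,5], [3,4], [3,5], [4,5]
  2-simplices (5): [1,2,3], [1,2,4], [1,4,5], [2,3,5], [3,4,5]

so the chain groups are C_0 ≅ Z^5, C_1 ≅ Z^10, C_2 ≅ Z^5.

The boundary map ∂_1: C_1 → C_0 sends each edge [p,q] (with p < q) to q − p.
The resulting 5×10 matrix has rank 4, and its Smith normal form has invariant factors (1,1,1,1).

∂_2: C_2 → C_1 sends each 2-simplex [p,q,r] to [q,r] − [p,r] + [p,q]. For instance
  ∂[1,2,3] = [2,3] − [1,3] + [1,2],
  ∂[2,3,5] = [3,5] − [2,5] + [2,3].
As a 10×5 matrix over Z this has rank 5, with invariant factors (1,1,1,1,1).

From H_k ≅ ker(∂_k) / im(∂_{k+1}) we obtain:

  H_0: rank C_0 − rank ∂_1 = 5 − 4 = 1, and the invariant factors of ∂_1 are all 1, so H_0 ≅ Z.
  H_1: rank ker ∂_1 − rank ∂_2 = (10 − 4) − 5 = 1, and the invariant factors of ∂_2 are all 1, so H_1 ≅ Z.
  H_2: rank ker ∂_2 − rank ∂_3 = (5 − 5) − 0 = 0, and there is no ∂_3, so H_2 ≅ 0.

H_0 ≅ Z,  H_1 ≅ Z,  H_2 = 0.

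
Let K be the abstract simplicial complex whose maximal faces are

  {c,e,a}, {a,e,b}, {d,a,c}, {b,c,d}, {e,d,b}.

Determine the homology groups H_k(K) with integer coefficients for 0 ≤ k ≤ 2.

Order the vertices as a < b < c < d < e. Listing each simplex with vertices in this order, K has dimension 2 with simplices:

  0-simplices (5): a, b, c, d, e
  1-simplices (10): ab, ac, ad, ae, bc, bd, be, cd, ce, de
  2-simplices (5): abe, acd, ace, bcd, bde

so the chain groups are C_0 ≅ Z^5, C_1 ≅ Z^10, C_2 ≅ Z^5.

The boundary map ∂_1: C_1 → C_0 is given by ∂[p,q] = [q] − [p]. For instance
  ∂bd = d − b.
The resulting 5×10 matrix has rank 4, and its Smith normal form has invariant factors (1,1,1,1).

The boundary map ∂_2: C_2 → C_1 acts by ∂[p,q,r] = [q,r] − [p,r] + [p,q]. For instance
  ∂ace = ce − ae + ac,
  ∂abe = be − ae + ab.
The resulting 10×5 matrix has rank 5, and its Smith normal form has invariant factors (1,1,1,1,1).

Computing H_k = (kernel of ∂_k) / (image of ∂_{k+1}):

  H_0: rank C_0 − rank ∂_1 = 5 − 4 = 1, and the invariant factors of ∂_1 are all 1, so H_0 ≅ Z.
  H_1: rank ker ∂_1 − rank ∂_2 = (10 − 4) − 5 = 1, and the invariant factors of ∂_2 are all 1, so H_1 ≅ Z.
  H_2: rank ker ∂_2 − rank ∂_3 = (5 − 5) − 0 = 0, and there is no ∂_3, so H_2 ≅ 0.

As a check, the Euler characteristic is 5 − 10 + 5 = 0, which agrees with 1 − 1 + 0 = 0.

H_0 ≅ Z,  H_1 ≅ Z,  H_2 = 0.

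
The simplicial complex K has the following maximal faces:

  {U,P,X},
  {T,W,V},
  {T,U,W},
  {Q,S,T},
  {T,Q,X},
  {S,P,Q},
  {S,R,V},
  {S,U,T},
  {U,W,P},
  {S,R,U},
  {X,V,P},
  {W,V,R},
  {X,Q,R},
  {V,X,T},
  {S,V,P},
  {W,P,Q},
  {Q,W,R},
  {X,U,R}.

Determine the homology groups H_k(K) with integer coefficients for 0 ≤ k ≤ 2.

Order the vertices as P < Q < R < S < T < U < V < W < X. Listing each simplex with vertices in this order, K has dimension 2 with simplices:

  0-simplices (9): P, Q, R, S, T, U, V, W, X
  1-simplices (27): PQ, PS, PU, PV, PW, PX, QR, QS, QT, QW, QX, RS, RU, RV, RW, RX, ST, SU, SV, TU, TV, TW, TX, UW, UX, VW, VX
  2-simplices (18): PQS, PQW, PSV, PUW, PUX, PVX, QRW, QRX, QST, QTX, RSU, RSV, RUX, RVW, STU, TUW, TVW, TVX

Hence C_0 ≅ Z^9, C_1 ≅ Z^27, C_2 ≅ Z^18.

Boundary ∂_1: C_1 → C_0 is given by ∂[p,q] = [q] − [p]. For instance
  ∂TX = X − T.
The 9×27 boundary matrix has rank 8 and Smith normal form diag(1,1,1,1,1,1,1,1).

The boundary map ∂_2: C_2 → C_1 sends each 2-simplex [p,q,r] to [q,r] − [p,r] + [p,q]. For instance
  ∂QRW = RW − QW + QR,
  ∂PQW = QW − PW + PQ.
The resulting 27×18 matrix has rank 17, and its Smith normal form has invariant factors (1,1,1,1,1,1,1,1,1,1,1,1,1,1,1,1,1).

Computing H_k = (kernel of ∂_k) / (image of ∂_{k+1}):

  H_0: rank C_0 − rank ∂_1 = 9 − 8 = 1, and the invariant factors of ∂_1 are all 1, so H_0 ≅ Z.
  H_1: rank ker ∂_1 − rank ∂_2 = (27 − 8) − 17 = 2, and the invariant factors of ∂_2 are all 1, so H_1 ≅ Z^2.
  H_2: rank ker ∂_2 − rank ∂_3 = (18 − 17) − 0 = 1, and there is no ∂_3, so H_2 ≅ Z.

H_0 = Z,  H_1 = Z^2,  H_2 = Z.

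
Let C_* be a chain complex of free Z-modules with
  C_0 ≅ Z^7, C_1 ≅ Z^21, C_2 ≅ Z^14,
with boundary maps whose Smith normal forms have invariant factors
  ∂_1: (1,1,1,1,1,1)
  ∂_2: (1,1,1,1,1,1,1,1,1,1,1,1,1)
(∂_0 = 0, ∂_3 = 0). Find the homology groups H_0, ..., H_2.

H_0: b_0 = 7 − 0 − 6 = 1; torsion from ∂_1 factors > 1: none. So H_0 = Z.
H_1: b_1 = 21 − 6 − 13 = 2; torsion from ∂_2 factors > 1: none. So H_1 = Z^2.
H_2: b_2 = 14 − 13 − 0 = 1; torsion from ∂_3 factors > 1: none. So H_2 = Z.

H_0 = Z,  H_1 = Z^2,  H_2 = Z.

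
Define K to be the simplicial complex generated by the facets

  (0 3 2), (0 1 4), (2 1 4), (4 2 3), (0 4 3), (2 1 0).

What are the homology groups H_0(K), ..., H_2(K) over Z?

K has 5 vertices, 9 edges, 6 triangles.
rank ∂_0 = 0, rank ∂_1 = 4 ⇒ b_0 = 5 − 0 − 4 = 1; all invariant factors of ∂_1 are 1 so no torsion. So H_0 ≅ Z.
rank ∂_1 = 4, rank ∂_2 = 5 ⇒ b_1 = 9 − 4 − 5 = 0; all invariant factors of ∂_2 are 1 so no torsion. So H_1 ≅ 0.
rank ∂_2 = 5, rank ∂_3 = 0 ⇒ b_2 = 6 − 5 − 0 = 1. So H_2 ≅ Z.

H_0 = Z,  H_1 = 0,  H_2 = Z.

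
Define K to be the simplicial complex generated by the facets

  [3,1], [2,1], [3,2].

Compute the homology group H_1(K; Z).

Fix the vertex order 1 < 2 < 3 and write every simplex with vertices in increasing order. Then dim K = 1 and the simplices of K are:

  0-simplices (3): [1], [2], [3]
  1-simplices (3): [1,2], [1,3], [2,3]

giving chain groups C_0 ≅ Z^3, C_1 ≅ Z^3.

∂_1: C_1 → C_0 sends each edge [p,q] (with p < q) to q − p. For instance
  ∂[1,3] = [3] − [1].
The resulting 3×3 matrix has rank 2, and its Smith normal form has invariant factors (1,1).

Now H_k = ker ∂_k / im ∂_{k+1}, so:

  H_1: rank ker ∂_1 − rank ∂_2 = (3 − 2) − 0 = 1, and there is no ∂_2, so H_1 = Z.

(K is a triangulation of the circle S^1.)

H_1 ≅ Z.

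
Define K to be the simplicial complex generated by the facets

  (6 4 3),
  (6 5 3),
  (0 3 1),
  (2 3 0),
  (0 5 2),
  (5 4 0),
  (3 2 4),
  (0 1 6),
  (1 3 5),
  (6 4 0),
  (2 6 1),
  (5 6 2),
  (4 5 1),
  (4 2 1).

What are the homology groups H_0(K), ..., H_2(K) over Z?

K has 7 vertices, 21 edges, 14 triangles.
rank ∂_0 = 0, rank ∂_1 = 6 ⇒ b_0 = 7 − 0 − 6 = 1; all invariant factors of ∂_1 are 1 so no torsion. So H_0 = Z.
rank ∂_1 = 6, rank ∂_2 = 13 ⇒ b_1 = 21 − 6 − 13 = 2; all invariant factors of ∂_2 are 1 so no torsion. So H_1 = Z^2.
rank ∂_2 = 13, rank ∂_3 = 0 ⇒ b_2 = 14 − 13 − 0 = 1. So H_2 = Z.

H_0 = Z,  H_1 = Z^2,  H_2 = Z.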